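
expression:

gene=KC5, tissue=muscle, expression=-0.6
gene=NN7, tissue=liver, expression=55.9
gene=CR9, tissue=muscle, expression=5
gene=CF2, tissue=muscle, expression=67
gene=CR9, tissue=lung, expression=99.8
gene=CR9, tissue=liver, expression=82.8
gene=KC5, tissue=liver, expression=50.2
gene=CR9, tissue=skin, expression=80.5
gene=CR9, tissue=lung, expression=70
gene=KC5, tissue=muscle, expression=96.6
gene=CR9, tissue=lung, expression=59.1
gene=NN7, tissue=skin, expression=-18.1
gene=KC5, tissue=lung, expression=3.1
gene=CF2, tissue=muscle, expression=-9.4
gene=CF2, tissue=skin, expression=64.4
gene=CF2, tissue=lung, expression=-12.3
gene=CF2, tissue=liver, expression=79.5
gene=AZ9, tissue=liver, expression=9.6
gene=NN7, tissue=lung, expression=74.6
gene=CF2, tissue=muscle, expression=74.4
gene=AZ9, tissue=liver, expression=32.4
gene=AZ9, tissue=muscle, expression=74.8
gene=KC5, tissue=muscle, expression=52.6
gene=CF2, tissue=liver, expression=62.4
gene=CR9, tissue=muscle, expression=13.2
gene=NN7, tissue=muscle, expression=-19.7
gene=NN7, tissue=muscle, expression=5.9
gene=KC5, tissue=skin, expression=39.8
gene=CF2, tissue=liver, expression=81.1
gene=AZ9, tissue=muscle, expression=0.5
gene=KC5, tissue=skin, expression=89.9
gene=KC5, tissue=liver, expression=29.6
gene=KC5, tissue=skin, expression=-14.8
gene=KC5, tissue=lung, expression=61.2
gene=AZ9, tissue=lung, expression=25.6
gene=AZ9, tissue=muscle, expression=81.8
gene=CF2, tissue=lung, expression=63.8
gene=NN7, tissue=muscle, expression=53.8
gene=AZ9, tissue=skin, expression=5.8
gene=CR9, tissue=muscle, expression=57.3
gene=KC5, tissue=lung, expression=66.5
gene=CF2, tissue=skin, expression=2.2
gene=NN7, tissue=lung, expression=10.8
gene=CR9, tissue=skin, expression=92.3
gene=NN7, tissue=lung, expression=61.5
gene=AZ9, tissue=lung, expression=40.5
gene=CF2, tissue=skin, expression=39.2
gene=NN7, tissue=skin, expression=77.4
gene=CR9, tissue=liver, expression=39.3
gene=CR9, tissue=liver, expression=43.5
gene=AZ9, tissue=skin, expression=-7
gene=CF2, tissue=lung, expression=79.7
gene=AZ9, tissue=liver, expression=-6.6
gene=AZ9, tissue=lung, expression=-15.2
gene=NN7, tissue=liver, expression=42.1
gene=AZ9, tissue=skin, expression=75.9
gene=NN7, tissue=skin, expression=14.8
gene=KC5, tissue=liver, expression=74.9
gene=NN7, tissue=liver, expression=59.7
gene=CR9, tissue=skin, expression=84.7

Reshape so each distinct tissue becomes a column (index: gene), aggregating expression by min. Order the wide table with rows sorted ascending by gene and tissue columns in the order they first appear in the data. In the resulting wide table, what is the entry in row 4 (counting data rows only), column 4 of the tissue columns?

With rows sorted ascending by gene, row 4 is gene=KC5. tissue columns in first-appearance order: muscle, liver, lung, skin; column 4 is skin.
Long rows with gene=KC5, tissue=skin: min(39.8, 89.9, -14.8) = -14.8.

-14.8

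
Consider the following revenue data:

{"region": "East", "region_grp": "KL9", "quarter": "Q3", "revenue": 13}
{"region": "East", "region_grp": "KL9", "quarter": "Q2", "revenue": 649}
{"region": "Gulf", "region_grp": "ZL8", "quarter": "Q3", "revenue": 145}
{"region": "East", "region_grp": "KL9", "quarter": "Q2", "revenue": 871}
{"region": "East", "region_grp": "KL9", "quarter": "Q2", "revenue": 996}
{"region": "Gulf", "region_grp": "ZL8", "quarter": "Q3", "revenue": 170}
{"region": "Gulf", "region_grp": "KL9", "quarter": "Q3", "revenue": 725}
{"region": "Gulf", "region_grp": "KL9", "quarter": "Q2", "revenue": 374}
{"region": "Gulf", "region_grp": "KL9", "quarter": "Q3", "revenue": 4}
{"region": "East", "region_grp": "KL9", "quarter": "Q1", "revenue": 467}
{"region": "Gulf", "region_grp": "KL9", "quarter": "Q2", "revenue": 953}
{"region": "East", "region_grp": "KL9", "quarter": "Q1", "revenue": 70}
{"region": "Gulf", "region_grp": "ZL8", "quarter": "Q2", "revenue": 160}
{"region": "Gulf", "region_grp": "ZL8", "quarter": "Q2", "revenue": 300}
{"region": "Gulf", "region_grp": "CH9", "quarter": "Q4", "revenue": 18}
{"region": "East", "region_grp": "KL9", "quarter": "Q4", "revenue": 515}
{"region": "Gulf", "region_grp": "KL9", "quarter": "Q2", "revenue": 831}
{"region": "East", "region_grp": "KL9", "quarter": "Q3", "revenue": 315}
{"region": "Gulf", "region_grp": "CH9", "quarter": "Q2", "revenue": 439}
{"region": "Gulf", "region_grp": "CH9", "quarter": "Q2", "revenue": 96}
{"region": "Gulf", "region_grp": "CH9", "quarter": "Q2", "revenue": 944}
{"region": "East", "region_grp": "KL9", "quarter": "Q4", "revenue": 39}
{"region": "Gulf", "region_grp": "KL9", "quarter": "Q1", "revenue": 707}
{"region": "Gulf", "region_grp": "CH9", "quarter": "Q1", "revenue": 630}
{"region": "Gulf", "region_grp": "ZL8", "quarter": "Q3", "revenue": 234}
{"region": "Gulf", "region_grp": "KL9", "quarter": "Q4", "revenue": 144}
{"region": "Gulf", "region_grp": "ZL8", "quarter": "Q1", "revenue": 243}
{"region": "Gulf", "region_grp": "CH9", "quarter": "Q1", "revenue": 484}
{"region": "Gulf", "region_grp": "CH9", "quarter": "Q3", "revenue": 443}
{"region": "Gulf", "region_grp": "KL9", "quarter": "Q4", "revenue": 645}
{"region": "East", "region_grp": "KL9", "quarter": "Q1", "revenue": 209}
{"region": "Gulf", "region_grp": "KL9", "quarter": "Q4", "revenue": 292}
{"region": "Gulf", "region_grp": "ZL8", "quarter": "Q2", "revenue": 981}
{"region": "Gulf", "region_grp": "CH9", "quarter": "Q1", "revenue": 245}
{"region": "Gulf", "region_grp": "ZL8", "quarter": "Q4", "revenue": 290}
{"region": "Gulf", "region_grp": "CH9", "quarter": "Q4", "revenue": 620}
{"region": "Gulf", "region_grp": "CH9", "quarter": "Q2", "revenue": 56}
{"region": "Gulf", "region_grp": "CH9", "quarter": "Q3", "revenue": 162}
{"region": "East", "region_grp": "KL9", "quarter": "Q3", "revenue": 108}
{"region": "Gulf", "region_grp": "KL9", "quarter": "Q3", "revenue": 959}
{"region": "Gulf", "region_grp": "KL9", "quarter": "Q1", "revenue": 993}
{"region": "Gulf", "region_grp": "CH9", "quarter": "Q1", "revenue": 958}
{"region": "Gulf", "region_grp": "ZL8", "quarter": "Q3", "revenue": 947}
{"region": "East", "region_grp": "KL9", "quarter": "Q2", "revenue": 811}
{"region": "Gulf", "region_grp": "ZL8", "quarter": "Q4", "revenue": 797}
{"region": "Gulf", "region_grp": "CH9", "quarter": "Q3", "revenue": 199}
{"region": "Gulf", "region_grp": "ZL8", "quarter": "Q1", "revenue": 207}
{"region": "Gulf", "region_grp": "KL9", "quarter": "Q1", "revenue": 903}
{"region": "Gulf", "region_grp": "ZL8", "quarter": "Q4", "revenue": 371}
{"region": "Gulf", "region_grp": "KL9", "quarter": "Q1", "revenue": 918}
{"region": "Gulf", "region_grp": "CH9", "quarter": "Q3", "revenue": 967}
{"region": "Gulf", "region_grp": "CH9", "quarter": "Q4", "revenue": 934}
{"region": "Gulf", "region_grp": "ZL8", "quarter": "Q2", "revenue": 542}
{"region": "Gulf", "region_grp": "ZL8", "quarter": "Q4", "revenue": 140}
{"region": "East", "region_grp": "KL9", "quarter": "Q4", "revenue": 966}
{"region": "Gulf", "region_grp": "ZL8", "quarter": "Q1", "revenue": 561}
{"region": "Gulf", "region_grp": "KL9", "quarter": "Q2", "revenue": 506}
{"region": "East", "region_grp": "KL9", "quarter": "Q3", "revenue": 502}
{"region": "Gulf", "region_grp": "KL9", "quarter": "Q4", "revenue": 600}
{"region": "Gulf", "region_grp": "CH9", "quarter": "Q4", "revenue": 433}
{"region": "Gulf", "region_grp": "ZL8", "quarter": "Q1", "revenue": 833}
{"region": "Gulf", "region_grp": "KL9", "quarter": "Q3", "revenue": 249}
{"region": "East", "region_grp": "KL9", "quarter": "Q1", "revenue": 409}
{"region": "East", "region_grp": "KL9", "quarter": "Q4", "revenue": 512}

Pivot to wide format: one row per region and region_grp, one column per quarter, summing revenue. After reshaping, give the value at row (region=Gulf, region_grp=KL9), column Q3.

1937

Rows with region=Gulf, region_grp=KL9 and quarter=Q3: revenue values are 725, 4, 959, 249.
725 + 4 + 959 + 249 = 1937.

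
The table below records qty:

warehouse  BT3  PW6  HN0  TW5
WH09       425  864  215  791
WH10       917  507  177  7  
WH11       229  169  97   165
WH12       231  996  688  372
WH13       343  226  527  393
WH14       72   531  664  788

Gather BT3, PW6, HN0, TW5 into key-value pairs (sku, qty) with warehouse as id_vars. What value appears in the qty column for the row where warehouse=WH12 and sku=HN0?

688

Unpivoting turns each (warehouse, wide-column) pair into one long row.
The wide cell at row WH12, column HN0 holds 688, so the long row (WH12, HN0) has qty=688.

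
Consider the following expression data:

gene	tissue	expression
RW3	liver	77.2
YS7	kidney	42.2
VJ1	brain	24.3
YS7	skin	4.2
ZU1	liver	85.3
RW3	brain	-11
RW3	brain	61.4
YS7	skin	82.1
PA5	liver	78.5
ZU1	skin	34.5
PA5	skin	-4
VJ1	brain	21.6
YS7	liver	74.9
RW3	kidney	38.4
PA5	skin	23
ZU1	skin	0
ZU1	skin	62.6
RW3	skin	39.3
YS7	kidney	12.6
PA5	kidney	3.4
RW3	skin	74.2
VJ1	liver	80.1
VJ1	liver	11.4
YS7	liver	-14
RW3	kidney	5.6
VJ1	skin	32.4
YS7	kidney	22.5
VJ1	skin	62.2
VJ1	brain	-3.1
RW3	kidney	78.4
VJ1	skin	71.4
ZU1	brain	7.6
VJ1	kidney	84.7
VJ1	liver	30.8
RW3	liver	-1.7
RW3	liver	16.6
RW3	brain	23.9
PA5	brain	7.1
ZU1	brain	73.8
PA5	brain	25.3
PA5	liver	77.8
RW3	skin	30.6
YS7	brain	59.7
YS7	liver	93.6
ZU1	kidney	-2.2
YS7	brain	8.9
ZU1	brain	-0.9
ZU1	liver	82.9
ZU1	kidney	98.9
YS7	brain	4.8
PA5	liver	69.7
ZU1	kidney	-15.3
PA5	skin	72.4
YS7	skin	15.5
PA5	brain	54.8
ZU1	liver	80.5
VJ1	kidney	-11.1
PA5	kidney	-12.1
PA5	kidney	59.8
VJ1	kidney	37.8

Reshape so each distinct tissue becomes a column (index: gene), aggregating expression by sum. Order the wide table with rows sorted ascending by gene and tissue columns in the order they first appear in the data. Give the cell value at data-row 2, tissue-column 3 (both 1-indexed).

74.3

With rows sorted ascending by gene, row 2 is gene=RW3. tissue columns in first-appearance order: liver, kidney, brain, skin; column 3 is brain.
Long rows with gene=RW3, tissue=brain: -11 + 61.4 + 23.9 = 74.3.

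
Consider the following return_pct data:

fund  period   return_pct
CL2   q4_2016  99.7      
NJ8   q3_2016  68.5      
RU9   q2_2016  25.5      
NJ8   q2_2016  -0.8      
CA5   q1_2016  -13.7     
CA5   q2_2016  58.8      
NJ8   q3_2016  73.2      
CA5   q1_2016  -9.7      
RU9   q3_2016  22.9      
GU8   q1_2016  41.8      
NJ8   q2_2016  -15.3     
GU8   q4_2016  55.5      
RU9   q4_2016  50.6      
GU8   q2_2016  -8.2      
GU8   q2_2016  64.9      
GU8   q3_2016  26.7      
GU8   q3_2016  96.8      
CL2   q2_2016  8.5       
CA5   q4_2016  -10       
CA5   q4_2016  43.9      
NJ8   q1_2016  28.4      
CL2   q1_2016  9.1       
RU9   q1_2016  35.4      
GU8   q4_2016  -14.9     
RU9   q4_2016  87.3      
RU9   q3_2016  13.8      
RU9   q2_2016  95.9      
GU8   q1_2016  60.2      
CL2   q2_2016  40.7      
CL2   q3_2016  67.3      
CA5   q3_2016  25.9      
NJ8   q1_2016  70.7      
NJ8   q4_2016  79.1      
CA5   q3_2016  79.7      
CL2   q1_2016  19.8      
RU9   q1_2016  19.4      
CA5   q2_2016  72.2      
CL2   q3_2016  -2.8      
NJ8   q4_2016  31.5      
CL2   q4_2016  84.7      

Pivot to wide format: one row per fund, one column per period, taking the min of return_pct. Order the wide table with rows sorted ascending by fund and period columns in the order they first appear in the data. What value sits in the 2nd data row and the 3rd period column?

8.5

With rows sorted ascending by fund, row 2 is fund=CL2. period columns in first-appearance order: q4_2016, q3_2016, q2_2016, q1_2016; column 3 is q2_2016.
Long rows with fund=CL2, period=q2_2016: min(8.5, 40.7) = 8.5.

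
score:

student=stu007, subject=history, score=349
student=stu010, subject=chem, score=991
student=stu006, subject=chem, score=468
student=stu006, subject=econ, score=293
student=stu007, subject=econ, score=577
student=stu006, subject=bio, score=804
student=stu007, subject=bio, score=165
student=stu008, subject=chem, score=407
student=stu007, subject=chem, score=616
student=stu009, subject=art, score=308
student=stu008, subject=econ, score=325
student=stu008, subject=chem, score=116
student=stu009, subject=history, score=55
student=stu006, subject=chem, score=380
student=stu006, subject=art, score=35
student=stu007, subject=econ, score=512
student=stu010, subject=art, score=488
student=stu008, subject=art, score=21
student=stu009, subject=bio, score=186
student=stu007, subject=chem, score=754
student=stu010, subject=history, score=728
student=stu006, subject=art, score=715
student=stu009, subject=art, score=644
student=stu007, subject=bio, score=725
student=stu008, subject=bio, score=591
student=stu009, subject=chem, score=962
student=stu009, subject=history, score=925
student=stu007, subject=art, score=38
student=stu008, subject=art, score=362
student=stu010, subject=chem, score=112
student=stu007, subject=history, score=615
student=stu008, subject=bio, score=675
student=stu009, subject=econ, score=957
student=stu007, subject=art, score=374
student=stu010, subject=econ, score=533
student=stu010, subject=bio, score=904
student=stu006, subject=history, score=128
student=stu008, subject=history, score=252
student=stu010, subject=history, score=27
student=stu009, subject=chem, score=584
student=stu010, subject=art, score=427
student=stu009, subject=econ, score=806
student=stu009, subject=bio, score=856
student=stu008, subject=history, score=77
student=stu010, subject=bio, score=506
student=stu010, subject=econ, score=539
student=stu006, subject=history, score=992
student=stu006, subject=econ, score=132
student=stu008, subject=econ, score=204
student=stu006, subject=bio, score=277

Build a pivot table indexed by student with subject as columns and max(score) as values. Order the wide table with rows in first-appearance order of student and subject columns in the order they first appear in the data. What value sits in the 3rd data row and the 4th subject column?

804

With rows in first-appearance order of student, row 3 is student=stu006. subject columns in first-appearance order: history, chem, econ, bio, art; column 4 is bio.
Long rows with student=stu006, subject=bio: max(804, 277) = 804.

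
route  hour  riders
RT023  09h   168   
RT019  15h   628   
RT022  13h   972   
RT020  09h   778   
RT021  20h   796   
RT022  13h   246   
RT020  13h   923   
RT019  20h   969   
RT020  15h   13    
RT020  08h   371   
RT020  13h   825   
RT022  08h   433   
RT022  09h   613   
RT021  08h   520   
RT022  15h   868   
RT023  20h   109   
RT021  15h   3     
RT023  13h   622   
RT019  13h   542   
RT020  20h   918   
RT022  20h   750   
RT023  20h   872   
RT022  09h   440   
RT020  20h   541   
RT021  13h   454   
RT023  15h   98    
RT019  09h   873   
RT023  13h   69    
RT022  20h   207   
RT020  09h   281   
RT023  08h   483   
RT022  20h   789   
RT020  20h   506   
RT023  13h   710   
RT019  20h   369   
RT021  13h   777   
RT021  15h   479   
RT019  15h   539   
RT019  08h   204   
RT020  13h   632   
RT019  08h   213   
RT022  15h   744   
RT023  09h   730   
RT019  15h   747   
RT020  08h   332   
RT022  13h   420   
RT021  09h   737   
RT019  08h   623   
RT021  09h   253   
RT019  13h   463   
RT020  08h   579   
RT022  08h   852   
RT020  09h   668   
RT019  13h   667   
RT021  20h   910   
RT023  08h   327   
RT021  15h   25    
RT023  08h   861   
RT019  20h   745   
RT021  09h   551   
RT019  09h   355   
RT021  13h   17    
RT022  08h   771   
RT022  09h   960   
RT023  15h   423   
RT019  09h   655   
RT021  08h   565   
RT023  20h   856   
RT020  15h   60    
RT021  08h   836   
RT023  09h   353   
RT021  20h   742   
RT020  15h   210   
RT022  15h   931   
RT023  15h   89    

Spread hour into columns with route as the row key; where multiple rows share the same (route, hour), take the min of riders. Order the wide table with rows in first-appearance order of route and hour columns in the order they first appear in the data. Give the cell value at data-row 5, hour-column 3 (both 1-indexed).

17

With rows in first-appearance order of route, row 5 is route=RT021. hour columns in first-appearance order: 09h, 15h, 13h, 20h, 08h; column 3 is 13h.
Long rows with route=RT021, hour=13h: min(454, 777, 17) = 17.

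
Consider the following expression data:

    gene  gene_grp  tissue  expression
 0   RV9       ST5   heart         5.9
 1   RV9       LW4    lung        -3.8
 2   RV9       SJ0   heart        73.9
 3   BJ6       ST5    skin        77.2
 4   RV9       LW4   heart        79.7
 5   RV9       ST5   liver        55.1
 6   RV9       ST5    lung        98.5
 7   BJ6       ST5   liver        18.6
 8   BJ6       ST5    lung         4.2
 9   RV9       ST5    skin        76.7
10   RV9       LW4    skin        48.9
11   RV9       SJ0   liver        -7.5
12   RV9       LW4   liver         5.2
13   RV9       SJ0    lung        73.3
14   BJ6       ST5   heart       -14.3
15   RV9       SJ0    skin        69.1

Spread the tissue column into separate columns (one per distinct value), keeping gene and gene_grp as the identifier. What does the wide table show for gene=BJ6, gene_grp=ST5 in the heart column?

Wide layout: rows indexed by gene and gene_grp, columns are the 4 distinct tissue values (heart, lung, skin, liver).
Cell (gene=BJ6, gene_grp=ST5, tissue=heart) draws from the long row where gene=BJ6, gene_grp=ST5 and tissue=heart, which has expression=-14.3.

-14.3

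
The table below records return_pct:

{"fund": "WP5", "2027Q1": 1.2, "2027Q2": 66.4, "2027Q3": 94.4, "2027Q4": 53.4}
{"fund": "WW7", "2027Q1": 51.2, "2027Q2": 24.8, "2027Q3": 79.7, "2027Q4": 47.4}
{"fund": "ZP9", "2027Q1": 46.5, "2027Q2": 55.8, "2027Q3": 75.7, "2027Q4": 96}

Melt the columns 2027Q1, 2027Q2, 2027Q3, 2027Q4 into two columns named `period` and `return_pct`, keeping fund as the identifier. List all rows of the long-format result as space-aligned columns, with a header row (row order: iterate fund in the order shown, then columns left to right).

fund  period  return_pct
WP5   2027Q1  1.2       
WP5   2027Q2  66.4      
WP5   2027Q3  94.4      
WP5   2027Q4  53.4      
WW7   2027Q1  51.2      
WW7   2027Q2  24.8      
WW7   2027Q3  79.7      
WW7   2027Q4  47.4      
ZP9   2027Q1  46.5      
ZP9   2027Q2  55.8      
ZP9   2027Q3  75.7      
ZP9   2027Q4  96        

Each (fund, column) pair becomes one row: 3 × 4 = 12 rows.
For example, (WP5, 2027Q1) → return_pct=1.2.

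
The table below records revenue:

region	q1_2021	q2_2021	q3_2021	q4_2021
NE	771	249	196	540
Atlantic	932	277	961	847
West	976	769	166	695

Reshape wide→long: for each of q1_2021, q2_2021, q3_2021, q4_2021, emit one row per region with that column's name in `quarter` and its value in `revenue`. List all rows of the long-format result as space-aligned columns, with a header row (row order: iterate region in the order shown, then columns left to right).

region    quarter  revenue
NE        q1_2021  771    
NE        q2_2021  249    
NE        q3_2021  196    
NE        q4_2021  540    
Atlantic  q1_2021  932    
Atlantic  q2_2021  277    
Atlantic  q3_2021  961    
Atlantic  q4_2021  847    
West      q1_2021  976    
West      q2_2021  769    
West      q3_2021  166    
West      q4_2021  695    

Each (region, column) pair becomes one row: 3 × 4 = 12 rows.
For example, (NE, q1_2021) → revenue=771.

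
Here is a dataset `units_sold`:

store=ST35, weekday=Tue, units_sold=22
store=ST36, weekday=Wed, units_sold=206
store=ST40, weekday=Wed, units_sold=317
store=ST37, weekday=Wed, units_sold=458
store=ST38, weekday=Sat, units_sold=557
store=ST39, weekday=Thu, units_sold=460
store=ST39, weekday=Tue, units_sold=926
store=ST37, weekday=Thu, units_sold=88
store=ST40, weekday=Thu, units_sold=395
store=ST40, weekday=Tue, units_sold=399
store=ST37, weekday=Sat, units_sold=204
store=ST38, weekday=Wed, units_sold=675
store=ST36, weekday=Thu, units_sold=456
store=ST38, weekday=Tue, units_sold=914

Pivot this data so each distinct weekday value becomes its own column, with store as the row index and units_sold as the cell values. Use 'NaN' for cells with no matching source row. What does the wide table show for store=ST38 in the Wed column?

675

The long row with store=ST38, weekday=Wed has units_sold=675.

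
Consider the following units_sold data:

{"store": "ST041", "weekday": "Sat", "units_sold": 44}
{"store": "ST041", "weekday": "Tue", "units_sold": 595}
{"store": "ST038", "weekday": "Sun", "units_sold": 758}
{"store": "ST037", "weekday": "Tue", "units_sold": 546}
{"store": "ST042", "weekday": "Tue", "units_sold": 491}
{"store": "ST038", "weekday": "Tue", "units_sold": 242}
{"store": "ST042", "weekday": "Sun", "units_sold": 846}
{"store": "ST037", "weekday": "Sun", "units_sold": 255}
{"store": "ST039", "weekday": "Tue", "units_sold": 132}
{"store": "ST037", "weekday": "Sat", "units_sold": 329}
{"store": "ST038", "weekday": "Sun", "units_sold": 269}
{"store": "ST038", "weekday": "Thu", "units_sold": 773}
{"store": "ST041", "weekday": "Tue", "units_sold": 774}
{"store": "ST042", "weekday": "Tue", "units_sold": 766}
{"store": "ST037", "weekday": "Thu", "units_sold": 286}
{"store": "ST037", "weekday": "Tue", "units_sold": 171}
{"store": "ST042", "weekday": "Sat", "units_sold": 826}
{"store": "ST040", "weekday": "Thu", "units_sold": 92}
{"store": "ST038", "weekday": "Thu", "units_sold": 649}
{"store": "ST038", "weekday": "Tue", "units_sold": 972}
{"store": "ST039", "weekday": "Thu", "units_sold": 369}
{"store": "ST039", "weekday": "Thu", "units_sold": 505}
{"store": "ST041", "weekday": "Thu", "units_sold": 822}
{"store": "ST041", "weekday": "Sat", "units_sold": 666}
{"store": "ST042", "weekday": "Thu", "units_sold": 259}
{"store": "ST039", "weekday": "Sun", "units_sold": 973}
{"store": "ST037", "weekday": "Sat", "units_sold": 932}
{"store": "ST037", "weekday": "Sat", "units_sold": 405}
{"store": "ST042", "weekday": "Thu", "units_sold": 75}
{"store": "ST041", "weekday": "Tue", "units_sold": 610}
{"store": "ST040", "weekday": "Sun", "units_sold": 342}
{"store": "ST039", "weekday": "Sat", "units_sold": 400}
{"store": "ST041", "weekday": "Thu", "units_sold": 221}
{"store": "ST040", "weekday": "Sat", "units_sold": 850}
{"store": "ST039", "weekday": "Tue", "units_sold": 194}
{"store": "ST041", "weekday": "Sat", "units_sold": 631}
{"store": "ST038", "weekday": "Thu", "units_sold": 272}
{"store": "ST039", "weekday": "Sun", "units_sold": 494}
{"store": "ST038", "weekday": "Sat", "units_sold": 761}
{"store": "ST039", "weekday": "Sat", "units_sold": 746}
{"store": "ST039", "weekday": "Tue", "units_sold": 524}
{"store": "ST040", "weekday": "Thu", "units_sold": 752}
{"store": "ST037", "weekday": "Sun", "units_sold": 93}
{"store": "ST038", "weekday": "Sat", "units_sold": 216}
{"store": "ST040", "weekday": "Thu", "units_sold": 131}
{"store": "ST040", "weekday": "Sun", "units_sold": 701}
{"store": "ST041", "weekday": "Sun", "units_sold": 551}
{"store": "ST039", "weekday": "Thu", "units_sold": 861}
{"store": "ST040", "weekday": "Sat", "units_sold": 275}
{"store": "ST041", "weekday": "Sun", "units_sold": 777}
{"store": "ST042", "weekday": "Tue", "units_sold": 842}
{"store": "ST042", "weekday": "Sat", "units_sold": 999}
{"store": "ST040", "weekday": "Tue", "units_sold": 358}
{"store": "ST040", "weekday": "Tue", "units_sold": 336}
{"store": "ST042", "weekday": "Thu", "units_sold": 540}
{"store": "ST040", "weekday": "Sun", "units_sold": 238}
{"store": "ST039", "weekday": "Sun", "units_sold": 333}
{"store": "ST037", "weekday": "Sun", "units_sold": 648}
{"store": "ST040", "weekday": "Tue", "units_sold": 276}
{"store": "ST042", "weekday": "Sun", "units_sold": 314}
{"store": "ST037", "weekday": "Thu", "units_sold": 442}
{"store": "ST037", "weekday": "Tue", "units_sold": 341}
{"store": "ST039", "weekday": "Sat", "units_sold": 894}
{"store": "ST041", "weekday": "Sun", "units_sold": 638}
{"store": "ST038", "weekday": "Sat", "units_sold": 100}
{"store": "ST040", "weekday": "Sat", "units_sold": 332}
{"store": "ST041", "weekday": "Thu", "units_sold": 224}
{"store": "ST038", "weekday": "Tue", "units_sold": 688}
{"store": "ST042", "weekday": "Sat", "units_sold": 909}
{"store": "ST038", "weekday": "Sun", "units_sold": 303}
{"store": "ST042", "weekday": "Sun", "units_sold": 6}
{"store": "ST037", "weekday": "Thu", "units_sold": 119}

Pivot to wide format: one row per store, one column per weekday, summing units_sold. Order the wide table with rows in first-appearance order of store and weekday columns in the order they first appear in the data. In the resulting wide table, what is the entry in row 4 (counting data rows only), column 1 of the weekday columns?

2734

With rows in first-appearance order of store, row 4 is store=ST042. weekday columns in first-appearance order: Sat, Tue, Sun, Thu; column 1 is Sat.
Long rows with store=ST042, weekday=Sat: 826 + 999 + 909 = 2734.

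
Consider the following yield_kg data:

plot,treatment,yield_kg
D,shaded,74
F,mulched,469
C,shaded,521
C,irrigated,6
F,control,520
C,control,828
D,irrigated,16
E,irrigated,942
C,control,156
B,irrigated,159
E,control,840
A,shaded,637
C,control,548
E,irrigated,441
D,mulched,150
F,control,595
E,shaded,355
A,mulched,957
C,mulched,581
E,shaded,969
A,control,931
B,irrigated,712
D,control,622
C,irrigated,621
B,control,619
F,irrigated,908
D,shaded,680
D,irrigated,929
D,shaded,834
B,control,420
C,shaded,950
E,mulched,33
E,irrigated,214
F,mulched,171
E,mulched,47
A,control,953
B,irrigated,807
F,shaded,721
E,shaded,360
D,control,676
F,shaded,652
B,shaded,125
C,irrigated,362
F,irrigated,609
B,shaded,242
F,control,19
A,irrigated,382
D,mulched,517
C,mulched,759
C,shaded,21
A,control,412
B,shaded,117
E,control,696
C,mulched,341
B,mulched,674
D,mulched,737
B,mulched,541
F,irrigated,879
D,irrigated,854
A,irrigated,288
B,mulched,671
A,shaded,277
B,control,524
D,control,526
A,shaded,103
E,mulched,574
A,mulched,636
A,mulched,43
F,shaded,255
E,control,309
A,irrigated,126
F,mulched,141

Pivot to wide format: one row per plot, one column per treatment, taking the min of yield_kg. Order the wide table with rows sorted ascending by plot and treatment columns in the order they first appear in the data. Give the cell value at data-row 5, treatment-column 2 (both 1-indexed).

33

With rows sorted ascending by plot, row 5 is plot=E. treatment columns in first-appearance order: shaded, mulched, irrigated, control; column 2 is mulched.
Long rows with plot=E, treatment=mulched: min(33, 47, 574) = 33.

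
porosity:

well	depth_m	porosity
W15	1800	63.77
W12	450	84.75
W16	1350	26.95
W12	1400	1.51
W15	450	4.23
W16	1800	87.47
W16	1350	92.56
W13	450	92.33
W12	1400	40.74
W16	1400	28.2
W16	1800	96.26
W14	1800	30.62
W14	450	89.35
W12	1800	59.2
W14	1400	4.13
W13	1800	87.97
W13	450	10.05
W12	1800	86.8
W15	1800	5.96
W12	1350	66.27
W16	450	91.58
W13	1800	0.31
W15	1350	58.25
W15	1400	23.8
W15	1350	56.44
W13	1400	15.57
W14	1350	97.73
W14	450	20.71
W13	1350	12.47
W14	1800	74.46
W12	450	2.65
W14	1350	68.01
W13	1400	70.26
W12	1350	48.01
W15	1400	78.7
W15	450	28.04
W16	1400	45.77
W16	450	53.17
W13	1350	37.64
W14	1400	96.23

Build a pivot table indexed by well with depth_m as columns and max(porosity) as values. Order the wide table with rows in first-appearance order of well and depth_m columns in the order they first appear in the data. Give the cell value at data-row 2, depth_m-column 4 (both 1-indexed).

With rows in first-appearance order of well, row 2 is well=W12. depth_m columns in first-appearance order: 1800, 450, 1350, 1400; column 4 is 1400.
Long rows with well=W12, depth_m=1400: max(1.51, 40.74) = 40.74.

40.74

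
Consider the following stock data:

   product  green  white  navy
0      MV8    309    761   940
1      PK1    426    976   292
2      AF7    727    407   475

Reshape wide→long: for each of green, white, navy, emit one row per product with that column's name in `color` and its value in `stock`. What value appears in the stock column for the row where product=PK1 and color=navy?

Unpivoting turns each (product, wide-column) pair into one long row.
The wide cell at row PK1, column navy holds 292, so the long row (PK1, navy) has stock=292.

292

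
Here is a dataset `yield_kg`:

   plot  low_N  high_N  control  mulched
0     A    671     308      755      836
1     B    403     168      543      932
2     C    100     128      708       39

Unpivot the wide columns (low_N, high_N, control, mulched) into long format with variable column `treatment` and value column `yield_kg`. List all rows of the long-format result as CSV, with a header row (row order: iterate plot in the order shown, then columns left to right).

Each (plot, column) pair becomes one row: 3 × 4 = 12 rows.
For example, (A, low_N) → yield_kg=671.

plot,treatment,yield_kg
A,low_N,671
A,high_N,308
A,control,755
A,mulched,836
B,low_N,403
B,high_N,168
B,control,543
B,mulched,932
C,low_N,100
C,high_N,128
C,control,708
C,mulched,39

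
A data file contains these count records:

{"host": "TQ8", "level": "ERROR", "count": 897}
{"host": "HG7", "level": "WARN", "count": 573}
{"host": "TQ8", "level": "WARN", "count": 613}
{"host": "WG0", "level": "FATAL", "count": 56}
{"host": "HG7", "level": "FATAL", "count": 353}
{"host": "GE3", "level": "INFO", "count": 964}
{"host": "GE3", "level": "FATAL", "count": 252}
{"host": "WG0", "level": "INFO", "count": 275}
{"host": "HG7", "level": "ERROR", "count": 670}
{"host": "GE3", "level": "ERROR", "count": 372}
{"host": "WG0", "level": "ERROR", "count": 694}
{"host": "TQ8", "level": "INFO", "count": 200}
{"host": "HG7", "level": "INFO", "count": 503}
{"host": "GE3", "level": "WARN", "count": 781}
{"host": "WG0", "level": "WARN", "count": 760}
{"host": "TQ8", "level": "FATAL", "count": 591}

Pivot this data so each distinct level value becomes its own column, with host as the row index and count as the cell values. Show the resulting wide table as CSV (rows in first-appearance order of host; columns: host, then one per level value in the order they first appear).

Columns: host plus the 4 distinct level values (ERROR, WARN, FATAL, INFO).
For example, row TQ8 column ERROR takes count=897 from the long row (TQ8, ERROR).

host,ERROR,WARN,FATAL,INFO
TQ8,897,613,591,200
HG7,670,573,353,503
WG0,694,760,56,275
GE3,372,781,252,964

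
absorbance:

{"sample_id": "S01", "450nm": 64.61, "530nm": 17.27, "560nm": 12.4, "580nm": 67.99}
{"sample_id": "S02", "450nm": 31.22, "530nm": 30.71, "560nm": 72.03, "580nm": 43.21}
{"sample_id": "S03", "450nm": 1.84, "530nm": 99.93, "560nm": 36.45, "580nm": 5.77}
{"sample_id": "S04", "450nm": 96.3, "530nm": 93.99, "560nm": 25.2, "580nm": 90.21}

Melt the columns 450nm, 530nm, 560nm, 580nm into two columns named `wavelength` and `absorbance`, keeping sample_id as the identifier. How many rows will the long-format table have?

16

4 sample_id values × 4 melted columns = 16 rows.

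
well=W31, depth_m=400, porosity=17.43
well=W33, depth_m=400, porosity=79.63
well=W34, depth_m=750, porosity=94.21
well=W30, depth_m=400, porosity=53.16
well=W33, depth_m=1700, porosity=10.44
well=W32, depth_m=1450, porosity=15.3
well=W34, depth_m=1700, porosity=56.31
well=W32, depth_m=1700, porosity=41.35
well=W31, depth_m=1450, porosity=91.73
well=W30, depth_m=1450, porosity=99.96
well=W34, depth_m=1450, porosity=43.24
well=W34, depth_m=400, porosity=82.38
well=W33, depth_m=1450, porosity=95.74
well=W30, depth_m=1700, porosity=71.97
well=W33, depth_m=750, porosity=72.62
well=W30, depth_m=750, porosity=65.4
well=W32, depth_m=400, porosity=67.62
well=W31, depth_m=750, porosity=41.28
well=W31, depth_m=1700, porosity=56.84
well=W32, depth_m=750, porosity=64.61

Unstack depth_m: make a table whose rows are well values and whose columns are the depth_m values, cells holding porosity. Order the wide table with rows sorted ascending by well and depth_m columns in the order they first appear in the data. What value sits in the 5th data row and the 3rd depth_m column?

56.31

With rows sorted ascending by well, row 5 is well=W34. depth_m columns in first-appearance order: 400, 750, 1700, 1450; column 3 is 1700.
Long rows with well=W34, depth_m=1700: porosity = 56.31.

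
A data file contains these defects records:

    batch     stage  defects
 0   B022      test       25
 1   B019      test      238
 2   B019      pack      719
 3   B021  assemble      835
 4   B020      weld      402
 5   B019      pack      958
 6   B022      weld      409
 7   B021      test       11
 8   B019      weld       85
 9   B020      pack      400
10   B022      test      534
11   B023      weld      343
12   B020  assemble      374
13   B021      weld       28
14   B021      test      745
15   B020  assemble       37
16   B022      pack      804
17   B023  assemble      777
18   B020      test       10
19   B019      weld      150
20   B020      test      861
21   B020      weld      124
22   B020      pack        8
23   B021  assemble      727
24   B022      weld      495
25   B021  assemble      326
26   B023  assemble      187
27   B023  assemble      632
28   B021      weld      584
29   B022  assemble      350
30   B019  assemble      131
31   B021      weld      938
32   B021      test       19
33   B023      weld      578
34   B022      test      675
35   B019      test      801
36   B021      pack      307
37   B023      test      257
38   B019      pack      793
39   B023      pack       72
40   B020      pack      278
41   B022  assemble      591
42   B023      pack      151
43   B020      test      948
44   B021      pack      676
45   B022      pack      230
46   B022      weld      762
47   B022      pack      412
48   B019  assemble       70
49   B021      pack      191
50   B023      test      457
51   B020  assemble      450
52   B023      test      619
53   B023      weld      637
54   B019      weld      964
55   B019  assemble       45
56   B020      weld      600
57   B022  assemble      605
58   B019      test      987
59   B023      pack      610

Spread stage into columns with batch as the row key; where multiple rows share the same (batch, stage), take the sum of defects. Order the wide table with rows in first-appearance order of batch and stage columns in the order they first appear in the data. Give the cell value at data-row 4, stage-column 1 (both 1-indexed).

1819

With rows in first-appearance order of batch, row 4 is batch=B020. stage columns in first-appearance order: test, pack, assemble, weld; column 1 is test.
Long rows with batch=B020, stage=test: 10 + 861 + 948 = 1819.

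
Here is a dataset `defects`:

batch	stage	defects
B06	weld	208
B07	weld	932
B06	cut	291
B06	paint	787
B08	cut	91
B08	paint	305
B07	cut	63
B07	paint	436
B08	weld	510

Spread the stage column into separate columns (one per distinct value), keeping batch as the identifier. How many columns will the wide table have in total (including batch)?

4

1 column for batch plus 3 distinct stage values → 4 columns.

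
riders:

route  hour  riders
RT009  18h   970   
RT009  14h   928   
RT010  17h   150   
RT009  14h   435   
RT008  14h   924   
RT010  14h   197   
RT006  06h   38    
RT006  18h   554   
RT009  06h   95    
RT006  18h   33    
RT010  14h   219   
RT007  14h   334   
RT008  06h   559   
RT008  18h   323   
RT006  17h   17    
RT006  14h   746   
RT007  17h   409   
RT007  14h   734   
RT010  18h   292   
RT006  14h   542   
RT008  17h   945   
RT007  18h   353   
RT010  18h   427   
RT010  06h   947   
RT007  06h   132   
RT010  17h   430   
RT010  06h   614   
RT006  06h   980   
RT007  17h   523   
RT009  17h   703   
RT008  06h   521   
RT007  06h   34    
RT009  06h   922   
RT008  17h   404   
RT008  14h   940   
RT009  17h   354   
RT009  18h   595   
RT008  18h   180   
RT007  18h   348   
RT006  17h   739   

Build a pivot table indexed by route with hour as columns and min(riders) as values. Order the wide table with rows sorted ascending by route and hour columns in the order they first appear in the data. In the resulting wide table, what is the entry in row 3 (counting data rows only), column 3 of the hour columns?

With rows sorted ascending by route, row 3 is route=RT008. hour columns in first-appearance order: 18h, 14h, 17h, 06h; column 3 is 17h.
Long rows with route=RT008, hour=17h: min(945, 404) = 404.

404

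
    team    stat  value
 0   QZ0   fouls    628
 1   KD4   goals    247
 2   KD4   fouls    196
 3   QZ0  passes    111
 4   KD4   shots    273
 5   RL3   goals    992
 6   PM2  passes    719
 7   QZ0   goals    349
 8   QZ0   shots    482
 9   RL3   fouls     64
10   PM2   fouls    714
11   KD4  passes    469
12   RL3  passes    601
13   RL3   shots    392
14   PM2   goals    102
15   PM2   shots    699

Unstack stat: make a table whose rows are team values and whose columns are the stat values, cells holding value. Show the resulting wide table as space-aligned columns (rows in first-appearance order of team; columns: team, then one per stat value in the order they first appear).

team  fouls  goals  passes  shots
QZ0   628    349    111     482  
KD4   196    247    469     273  
RL3   64     992    601     392  
PM2   714    102    719     699  

Columns: team plus the 4 distinct stat values (fouls, goals, passes, shots).
For example, row QZ0 column fouls takes value=628 from the long row (QZ0, fouls).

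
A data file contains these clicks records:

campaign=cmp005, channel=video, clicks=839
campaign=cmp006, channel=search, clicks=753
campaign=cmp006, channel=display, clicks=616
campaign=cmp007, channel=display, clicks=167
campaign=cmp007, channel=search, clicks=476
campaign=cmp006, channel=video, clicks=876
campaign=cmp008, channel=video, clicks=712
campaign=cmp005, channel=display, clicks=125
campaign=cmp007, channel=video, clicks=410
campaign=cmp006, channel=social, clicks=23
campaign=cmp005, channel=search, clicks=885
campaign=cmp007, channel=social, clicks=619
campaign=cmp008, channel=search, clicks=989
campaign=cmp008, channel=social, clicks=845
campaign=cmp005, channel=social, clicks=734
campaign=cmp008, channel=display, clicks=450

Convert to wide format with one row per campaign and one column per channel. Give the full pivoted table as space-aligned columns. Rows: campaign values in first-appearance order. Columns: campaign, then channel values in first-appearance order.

Columns: campaign plus the 4 distinct channel values (video, search, display, social).
For example, row cmp005 column video takes clicks=839 from the long row (cmp005, video).

campaign  video  search  display  social
cmp005    839    885     125      734   
cmp006    876    753     616      23    
cmp007    410    476     167      619   
cmp008    712    989     450      845   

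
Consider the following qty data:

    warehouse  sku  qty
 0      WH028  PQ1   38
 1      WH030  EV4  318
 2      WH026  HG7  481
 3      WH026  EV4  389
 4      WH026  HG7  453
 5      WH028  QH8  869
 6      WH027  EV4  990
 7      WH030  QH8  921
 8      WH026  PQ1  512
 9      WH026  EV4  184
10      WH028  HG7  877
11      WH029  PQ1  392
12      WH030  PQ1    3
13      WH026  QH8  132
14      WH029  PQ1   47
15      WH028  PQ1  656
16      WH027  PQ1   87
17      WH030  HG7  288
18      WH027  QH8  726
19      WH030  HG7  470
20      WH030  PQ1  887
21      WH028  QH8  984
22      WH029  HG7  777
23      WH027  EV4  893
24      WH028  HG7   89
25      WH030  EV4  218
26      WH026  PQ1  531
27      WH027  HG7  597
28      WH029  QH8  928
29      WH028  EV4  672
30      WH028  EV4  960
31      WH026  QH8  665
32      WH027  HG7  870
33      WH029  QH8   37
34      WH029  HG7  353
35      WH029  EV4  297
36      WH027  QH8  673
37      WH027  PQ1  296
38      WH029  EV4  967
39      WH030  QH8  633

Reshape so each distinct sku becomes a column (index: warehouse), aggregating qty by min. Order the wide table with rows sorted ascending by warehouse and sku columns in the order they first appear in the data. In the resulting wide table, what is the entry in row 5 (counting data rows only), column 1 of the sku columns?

With rows sorted ascending by warehouse, row 5 is warehouse=WH030. sku columns in first-appearance order: PQ1, EV4, HG7, QH8; column 1 is PQ1.
Long rows with warehouse=WH030, sku=PQ1: min(3, 887) = 3.

3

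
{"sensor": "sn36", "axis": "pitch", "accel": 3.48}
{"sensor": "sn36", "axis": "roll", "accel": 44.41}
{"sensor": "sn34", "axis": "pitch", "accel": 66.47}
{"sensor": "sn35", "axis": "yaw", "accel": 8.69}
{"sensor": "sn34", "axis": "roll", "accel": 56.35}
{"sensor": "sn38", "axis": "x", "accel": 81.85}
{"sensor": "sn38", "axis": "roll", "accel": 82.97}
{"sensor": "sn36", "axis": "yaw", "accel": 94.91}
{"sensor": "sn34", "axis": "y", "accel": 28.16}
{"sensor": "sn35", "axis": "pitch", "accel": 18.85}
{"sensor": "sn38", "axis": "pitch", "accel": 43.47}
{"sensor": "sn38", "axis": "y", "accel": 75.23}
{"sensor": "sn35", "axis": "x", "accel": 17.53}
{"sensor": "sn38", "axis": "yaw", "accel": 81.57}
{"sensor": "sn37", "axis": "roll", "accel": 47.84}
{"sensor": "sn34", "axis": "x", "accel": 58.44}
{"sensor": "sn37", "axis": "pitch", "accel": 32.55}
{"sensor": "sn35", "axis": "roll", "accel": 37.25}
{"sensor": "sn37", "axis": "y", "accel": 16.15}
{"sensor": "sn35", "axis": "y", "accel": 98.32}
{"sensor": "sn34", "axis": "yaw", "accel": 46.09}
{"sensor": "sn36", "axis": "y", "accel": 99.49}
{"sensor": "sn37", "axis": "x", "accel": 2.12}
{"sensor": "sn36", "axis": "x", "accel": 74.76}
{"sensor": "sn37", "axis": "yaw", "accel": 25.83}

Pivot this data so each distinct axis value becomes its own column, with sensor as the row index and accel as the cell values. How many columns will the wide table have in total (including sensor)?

1 column for sensor plus 5 distinct axis values → 6 columns.

6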